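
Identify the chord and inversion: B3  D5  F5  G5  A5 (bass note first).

G dominant ninth, first inversion

The distinct note names are B, D, F, G, A. Stacked in thirds they read G–B–D–F–A, which is a dominant ninth chord on G.
B is the third of G dominant ninth; third in the bass means first inversion.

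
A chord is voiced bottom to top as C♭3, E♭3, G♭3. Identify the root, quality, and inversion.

Reducing to letter names: Cb, Eb, Gb. These stack in thirds as Cb–Eb–Gb — a Cb major triad.
The lowest note is Cb, the root of the chord, so this is root position (figured bass 5/3).

Cb major, root position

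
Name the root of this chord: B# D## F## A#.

The distinct letter names are B#, D##, F##, A#. Arranged as a stack of thirds they read B#–D##–F##–A#, so B# is the root (a B# dominant seventh chord).

B#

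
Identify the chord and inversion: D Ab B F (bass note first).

The distinct note names are D, Ab, B, F. Stacked in thirds they read B–D–F–Ab, which is a diminished seventh chord on B.
With the third (D) in the bass, the chord is in first inversion (figured bass 6/5).

B diminished seventh, first inversion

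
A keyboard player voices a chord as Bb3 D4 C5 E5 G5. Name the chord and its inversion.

Reducing to letter names: Bb, D, C, E, G. These stack in thirds as C–E–G–Bb–D — a C dominant ninth chord.
With the seventh (Bb) in the bass, the chord is in third inversion.

C dominant ninth, third inversion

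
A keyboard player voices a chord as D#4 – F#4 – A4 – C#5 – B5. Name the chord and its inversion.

B dominant ninth, first inversion

The distinct note names are D#, F#, A, C#, B. Stacked in thirds they read B–D#–F#–A–C#, which is a dominant ninth chord on B.
D# is the third of B dominant ninth; third in the bass means first inversion.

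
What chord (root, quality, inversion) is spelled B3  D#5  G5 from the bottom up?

G augmented, first inversion

The pitch classes B, D#, G arrange in thirds as G–B–D#: a G augmented triad.
With the third (B) in the bass, the chord is in first inversion (figured bass 6).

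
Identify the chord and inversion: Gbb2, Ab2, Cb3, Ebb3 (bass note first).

Ab diminished seventh, third inversion

The pitch classes Gbb, Ab, Cb, Ebb arrange in thirds as Ab–Cb–Ebb–Gbb: an Ab diminished seventh chord.
With the seventh (Gbb) in the bass, the chord is in third inversion (figured bass 4/2).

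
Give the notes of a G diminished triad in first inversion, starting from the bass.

G diminished is G–Bb–Db. First inversion puts the third (Bb) in the bass, with the remaining tones above: Bb, Db, G.

Bb, Db, G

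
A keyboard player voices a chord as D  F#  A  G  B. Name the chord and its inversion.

The distinct note names are D, F#, A, G, B. Stacked in thirds they read G–B–D–F#–A, which is a major ninth chord on G.
With the fifth (D) in the bass, the chord is in second inversion.

G major ninth, second inversion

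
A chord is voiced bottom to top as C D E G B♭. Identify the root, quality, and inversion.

The distinct note names are C, D, E, G, Bb. Stacked in thirds they read C–E–G–Bb–D, which is a dominant ninth chord on C.
The lowest note is C, the root of the chord, so this is root position.

C dominant ninth, root position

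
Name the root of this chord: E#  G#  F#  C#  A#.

F#

The distinct letter names are E#, G#, F#, C#, A#. Arranged as a stack of thirds they read F#–A#–C#–E#–G#, so F# is the root (an F# major ninth chord).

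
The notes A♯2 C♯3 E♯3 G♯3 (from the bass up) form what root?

A#

Reordering A#, C#, E#, G# into stacked thirds gives A#–C#–E#–G#; the bottom of that stack, A#, is the root.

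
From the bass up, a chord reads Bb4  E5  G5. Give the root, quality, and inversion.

E diminished, second inversion

Reducing to letter names: Bb, E, G. These stack in thirds as E–G–Bb — an E diminished triad.
Bb is the fifth of E diminished; fifth in the bass means second inversion (figured bass 6/4).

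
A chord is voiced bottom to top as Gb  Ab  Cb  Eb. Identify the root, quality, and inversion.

Reducing to letter names: Gb, Ab, Cb, Eb. These stack in thirds as Ab–Cb–Eb–Gb — an Ab minor seventh chord.
The lowest note is Gb, the seventh of the chord, so this is third inversion (figured bass 4/2).

Ab minor seventh, third inversion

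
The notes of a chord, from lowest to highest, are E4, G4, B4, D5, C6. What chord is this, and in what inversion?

C major ninth, first inversion

Reducing to letter names: E, G, B, D, C. These stack in thirds as C–E–G–B–D — a C major ninth chord.
E is the third of C major ninth; third in the bass means first inversion.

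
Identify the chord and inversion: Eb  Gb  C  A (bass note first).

A diminished seventh, second inversion

Reducing to letter names: Eb, Gb, C, A. These stack in thirds as A–C–Eb–Gb — an A diminished seventh chord.
Eb is the fifth of A diminished seventh; fifth in the bass means second inversion (figured bass 4/3).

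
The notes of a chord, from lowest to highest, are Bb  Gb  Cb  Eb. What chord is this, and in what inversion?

Reducing to letter names: Bb, Gb, Cb, Eb. These stack in thirds as Cb–Eb–Gb–Bb — a Cb major seventh chord.
The lowest note is Bb, the seventh of the chord, so this is third inversion (figured bass 4/2).

Cb major seventh, third inversion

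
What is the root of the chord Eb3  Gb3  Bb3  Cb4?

The distinct letter names are Eb, Gb, Bb, Cb. Arranged as a stack of thirds they read Cb–Eb–Gb–Bb, so Cb is the root (a Cb major seventh chord).

Cb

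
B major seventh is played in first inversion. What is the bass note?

D#

The third of B major seventh (B–D#–F#–A#) is D#; that is the bass in first inversion.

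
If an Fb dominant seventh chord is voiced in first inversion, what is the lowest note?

Ab

The third of Fb dominant seventh (Fb–Ab–Cb–Ebb) is Ab; that is the bass in first inversion.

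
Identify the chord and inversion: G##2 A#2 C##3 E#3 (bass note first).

A# major seventh, third inversion

The distinct note names are G##, A#, C##, E#. Stacked in thirds they read A#–C##–E#–G##, which is a major seventh chord on A#.
G## is the seventh of A# major seventh; seventh in the bass means third inversion (figured bass 4/2).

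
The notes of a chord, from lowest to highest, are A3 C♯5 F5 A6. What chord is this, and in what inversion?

The distinct note names are A, C#, F. Stacked in thirds they read F–A–C#, which is an augmented triad on F.
The lowest note is A, the third of the chord, so this is first inversion (figured bass 6).

F augmented, first inversion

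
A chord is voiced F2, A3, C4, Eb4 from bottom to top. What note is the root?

F

The distinct letter names are F, A, C, Eb. Arranged as a stack of thirds they read F–A–C–Eb, so F is the root (an F dominant seventh chord).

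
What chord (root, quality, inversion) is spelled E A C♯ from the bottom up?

The pitch classes E, A, C# arrange in thirds as A–C#–E: an A major triad.
With the fifth (E) in the bass, the chord is in second inversion (figured bass 6/4).

A major, second inversion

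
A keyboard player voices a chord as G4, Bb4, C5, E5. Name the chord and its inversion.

C dominant seventh, second inversion

Reducing to letter names: G, Bb, C, E. These stack in thirds as C–E–G–Bb — a C dominant seventh chord.
The lowest note is G, the fifth of the chord, so this is second inversion (figured bass 4/3).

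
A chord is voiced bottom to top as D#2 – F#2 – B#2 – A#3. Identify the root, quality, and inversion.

The pitch classes D#, F#, B#, A# arrange in thirds as B#–D#–F#–A#: a B# half-diminished seventh chord.
D# is the third of B# half-diminished seventh; third in the bass means first inversion (figured bass 6/5).

B# half-diminished seventh, first inversion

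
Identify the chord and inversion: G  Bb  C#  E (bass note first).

Reducing to letter names: G, Bb, C#, E. These stack in thirds as C#–E–G–Bb — a C# diminished seventh chord.
G is the fifth of C# diminished seventh; fifth in the bass means second inversion (figured bass 4/3).

C# diminished seventh, second inversion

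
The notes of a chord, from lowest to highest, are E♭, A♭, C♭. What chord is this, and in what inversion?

Ab minor, second inversion

Reducing to letter names: Eb, Ab, Cb. These stack in thirds as Ab–Cb–Eb — an Ab minor triad.
The lowest note is Eb, the fifth of the chord, so this is second inversion (figured bass 6/4).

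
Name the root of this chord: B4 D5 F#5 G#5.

Reordering B, D, F#, G# into stacked thirds gives G#–B–D–F#; the bottom of that stack, G#, is the root.

G#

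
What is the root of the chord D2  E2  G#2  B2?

E

D, E, G#, B are the tones of an E dominant seventh chord (E–G#–B–D), making E the root.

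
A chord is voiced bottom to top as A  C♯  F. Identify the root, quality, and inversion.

F augmented, first inversion

The distinct note names are A, C#, F. Stacked in thirds they read F–A–C#, which is an augmented triad on F.
A is the third of F augmented; third in the bass means first inversion (figured bass 6).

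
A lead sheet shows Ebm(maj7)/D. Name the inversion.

Ebm(maj7)/D means Eb minor-major seventh with D in the bass. D is the seventh of Eb minor-major seventh (Eb–Gb–Bb–D), so this is third inversion.

third inversion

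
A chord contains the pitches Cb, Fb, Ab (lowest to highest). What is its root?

Fb

Reordering Cb, Fb, Ab into stacked thirds gives Fb–Ab–Cb; the bottom of that stack, Fb, is the root.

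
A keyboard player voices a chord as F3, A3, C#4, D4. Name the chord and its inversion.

D minor-major seventh, first inversion

The distinct note names are F, A, C#, D. Stacked in thirds they read D–F–A–C#, which is a minor-major seventh chord on D.
With the third (F) in the bass, the chord is in first inversion (figured bass 6/5).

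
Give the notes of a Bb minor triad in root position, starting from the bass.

Bb, Db, F

The chord tones are Bb–Db–F. With the root (Bb) lowest for root position: Bb, Db, F.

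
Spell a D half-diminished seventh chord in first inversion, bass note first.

F, Ab, C, D

The chord tones are D–F–Ab–C. With the third (F) lowest for first inversion: F, Ab, C, D.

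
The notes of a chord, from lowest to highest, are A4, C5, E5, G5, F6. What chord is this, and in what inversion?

The pitch classes A, C, E, G, F arrange in thirds as F–A–C–E–G: an F major ninth chord.
With the third (A) in the bass, the chord is in first inversion.

F major ninth, first inversion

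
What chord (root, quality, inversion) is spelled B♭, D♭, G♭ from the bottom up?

The distinct note names are Bb, Db, Gb. Stacked in thirds they read Gb–Bb–Db, which is a major triad on Gb.
The lowest note is Bb, the third of the chord, so this is first inversion (figured bass 6).

Gb major, first inversion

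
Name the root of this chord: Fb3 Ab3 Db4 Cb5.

The distinct letter names are Fb, Ab, Db, Cb. Arranged as a stack of thirds they read Db–Fb–Ab–Cb, so Db is the root (a Db minor seventh chord).

Db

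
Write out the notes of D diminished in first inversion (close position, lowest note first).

F, Ab, D

Spelling D diminished: D–F–Ab. In first inversion the third is bass, giving F, Ab, D from the bottom.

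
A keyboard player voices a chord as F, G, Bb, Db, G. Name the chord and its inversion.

The distinct note names are F, G, Bb, Db. Stacked in thirds they read G–Bb–Db–F, which is a half-diminished seventh chord on G.
The lowest note is F, the seventh of the chord, so this is third inversion (figured bass 4/2).

G half-diminished seventh, third inversion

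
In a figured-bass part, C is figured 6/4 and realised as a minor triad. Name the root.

F

The figures 6/4 mean the fifth of the chord is in the bass. If C is the fifth of a minor triad, the root is F (chord tones F–Ab–C).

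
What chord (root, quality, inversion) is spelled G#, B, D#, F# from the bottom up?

Reducing to letter names: G#, B, D#, F#. These stack in thirds as G#–B–D#–F# — a G# minor seventh chord.
The lowest note is G#, the root of the chord, so this is root position (figured bass 7).

G# minor seventh, root position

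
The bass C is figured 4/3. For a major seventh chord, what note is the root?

The figures 4/3 mean the fifth of the chord is in the bass. If C is the fifth of a major seventh chord, the root is F (chord tones F–A–C–E).

F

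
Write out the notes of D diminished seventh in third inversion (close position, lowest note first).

Spelling D diminished seventh: D–F–Ab–Cb. In third inversion the seventh is bass, giving Cb, D, F, Ab from the bottom.

Cb, D, F, Ab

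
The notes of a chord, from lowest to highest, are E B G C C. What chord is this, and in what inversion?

Reducing to letter names: E, B, G, C. These stack in thirds as C–E–G–B — a C major seventh chord.
E is the third of C major seventh; third in the bass means first inversion (figured bass 6/5).

C major seventh, first inversion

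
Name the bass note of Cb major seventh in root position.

The root of Cb major seventh (Cb–Eb–Gb–Bb) is Cb; that is the bass in root position.

Cb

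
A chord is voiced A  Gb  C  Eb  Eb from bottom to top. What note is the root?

A, Gb, C, Eb are the tones of an A diminished seventh chord (A–C–Eb–Gb), making A the root.

A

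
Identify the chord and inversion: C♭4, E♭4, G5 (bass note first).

Cb augmented, root position

The distinct note names are Cb, Eb, G. Stacked in thirds they read Cb–Eb–G, which is an augmented triad on Cb.
With the root (Cb) in the bass, the chord is in root position (figured bass 5/3).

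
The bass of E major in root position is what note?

E

E major is E–G#–B. Root position places the root in the bass: E.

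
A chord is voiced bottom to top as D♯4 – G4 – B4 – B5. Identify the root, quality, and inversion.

G augmented, second inversion

The distinct note names are D#, G, B. Stacked in thirds they read G–B–D#, which is an augmented triad on G.
The lowest note is D#, the fifth of the chord, so this is second inversion (figured bass 6/4).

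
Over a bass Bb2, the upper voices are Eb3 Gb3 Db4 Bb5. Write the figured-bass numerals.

4/3

The notes Bb, Eb, Gb, Db stack in thirds as Eb–Gb–Bb–Db — an Eb minor seventh chord. The bass Bb is the fifth, so this is second inversion: figured 4/3.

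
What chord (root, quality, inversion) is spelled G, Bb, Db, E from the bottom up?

Reducing to letter names: G, Bb, Db, E. These stack in thirds as E–G–Bb–Db — an E diminished seventh chord.
G is the third of E diminished seventh; third in the bass means first inversion (figured bass 6/5).

E diminished seventh, first inversion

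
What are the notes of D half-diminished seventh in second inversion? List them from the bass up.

Spelling D half-diminished seventh: D–F–Ab–C. In second inversion the fifth is bass, giving Ab, C, D, F from the bottom.

Ab, C, D, F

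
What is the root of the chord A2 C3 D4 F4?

D

The distinct letter names are A, C, D, F. Arranged as a stack of thirds they read D–F–A–C, so D is the root (a D minor seventh chord).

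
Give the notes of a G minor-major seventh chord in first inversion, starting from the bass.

Spelling G minor-major seventh: G–Bb–D–F#. In first inversion the third is bass, giving Bb, D, F#, G from the bottom.

Bb, D, F#, G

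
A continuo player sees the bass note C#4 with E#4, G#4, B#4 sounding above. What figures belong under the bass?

The notes C#, E#, G#, B# stack in thirds as C#–E#–G#–B# — a C# major seventh chord. The bass C# is the root, so this is root position: figured 7.

7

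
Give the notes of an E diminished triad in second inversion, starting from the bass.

The chord tones are E–G–Bb. With the fifth (Bb) lowest for second inversion: Bb, E, G.

Bb, E, G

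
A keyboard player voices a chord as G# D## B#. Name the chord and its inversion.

G# augmented, root position

Reducing to letter names: G#, D##, B#. These stack in thirds as G#–B#–D## — a G# augmented triad.
G# is the root of G# augmented; root in the bass means root position (figured bass 5/3).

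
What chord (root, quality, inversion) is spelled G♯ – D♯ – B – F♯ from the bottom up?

Reducing to letter names: G#, D#, B, F#. These stack in thirds as G#–B–D#–F# — a G# minor seventh chord.
The lowest note is G#, the root of the chord, so this is root position (figured bass 7).

G# minor seventh, root position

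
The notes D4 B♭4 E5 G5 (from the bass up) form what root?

D, Bb, E, G are the tones of an E half-diminished seventh chord (E–G–Bb–D), making E the root.

E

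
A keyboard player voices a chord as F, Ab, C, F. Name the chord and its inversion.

F minor, root position

The distinct note names are F, Ab, C. Stacked in thirds they read F–Ab–C, which is a minor triad on F.
F is the root of F minor; root in the bass means root position (figured bass 5/3).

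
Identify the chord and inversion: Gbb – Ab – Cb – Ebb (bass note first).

Reducing to letter names: Gbb, Ab, Cb, Ebb. These stack in thirds as Ab–Cb–Ebb–Gbb — an Ab diminished seventh chord.
Gbb is the seventh of Ab diminished seventh; seventh in the bass means third inversion (figured bass 4/2).

Ab diminished seventh, third inversion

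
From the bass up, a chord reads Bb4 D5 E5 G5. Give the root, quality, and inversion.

E half-diminished seventh, second inversion

The distinct note names are Bb, D, E, G. Stacked in thirds they read E–G–Bb–D, which is a half-diminished seventh chord on E.
The lowest note is Bb, the fifth of the chord, so this is second inversion (figured bass 4/3).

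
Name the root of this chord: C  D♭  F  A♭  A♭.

Db

C, Db, F, Ab are the tones of a Db major seventh chord (Db–F–Ab–C), making Db the root.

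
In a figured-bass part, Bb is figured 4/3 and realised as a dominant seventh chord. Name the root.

Eb

The figures 4/3 mean the fifth of the chord is in the bass. If Bb is the fifth of a dominant seventh chord, the root is Eb (chord tones Eb–G–Bb–Db).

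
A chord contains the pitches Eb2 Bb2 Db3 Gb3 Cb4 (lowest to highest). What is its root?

Cb

The distinct letter names are Eb, Bb, Db, Gb, Cb. Arranged as a stack of thirds they read Cb–Eb–Gb–Bb–Db, so Cb is the root (a Cb major ninth chord).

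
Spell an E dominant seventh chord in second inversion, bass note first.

B, D, E, G#

E dominant seventh is E–G#–B–D. Second inversion puts the fifth (B) in the bass, with the remaining tones above: B, D, E, G#.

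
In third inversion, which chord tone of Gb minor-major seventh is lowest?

F

In third inversion the seventh is lowest. For Gb minor-major seventh (Gb–Bbb–Db–F) that is F.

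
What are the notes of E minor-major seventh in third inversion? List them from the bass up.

D#, E, G, B

The chord tones are E–G–B–D#. With the seventh (D#) lowest for third inversion: D#, E, G, B.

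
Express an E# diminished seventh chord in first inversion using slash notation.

E#dim7/G#

First inversion of E# diminished seventh has the third (G#) in the bass. As a slash chord: E#dim7/G#.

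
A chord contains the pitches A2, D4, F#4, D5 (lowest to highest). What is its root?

D

A, D, F# are the tones of a D major triad (D–F#–A), making D the root.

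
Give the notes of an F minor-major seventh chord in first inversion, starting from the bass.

The chord tones are F–Ab–C–E. With the third (Ab) lowest for first inversion: Ab, C, E, F.

Ab, C, E, F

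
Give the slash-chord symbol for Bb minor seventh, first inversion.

Bbm7/Db

First inversion of Bb minor seventh has the third (Db) in the bass. As a slash chord: Bbm7/Db.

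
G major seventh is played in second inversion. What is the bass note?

D

G major seventh is G–B–D–F#. Second inversion places the fifth in the bass: D.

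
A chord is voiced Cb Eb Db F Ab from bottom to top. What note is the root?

The distinct letter names are Cb, Eb, Db, F, Ab. Arranged as a stack of thirds they read Db–F–Ab–Cb–Eb, so Db is the root (a Db dominant ninth chord).

Db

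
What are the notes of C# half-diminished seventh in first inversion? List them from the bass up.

E, G, B, C#

Spelling C# half-diminished seventh: C#–E–G–B. In first inversion the third is bass, giving E, G, B, C# from the bottom.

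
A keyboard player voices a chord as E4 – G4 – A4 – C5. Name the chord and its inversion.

The pitch classes E, G, A, C arrange in thirds as A–C–E–G: an A minor seventh chord.
With the fifth (E) in the bass, the chord is in second inversion (figured bass 4/3).

A minor seventh, second inversion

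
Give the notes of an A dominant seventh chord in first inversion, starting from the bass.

C#, E, G, A

A dominant seventh is A–C#–E–G. First inversion puts the third (C#) in the bass, with the remaining tones above: C#, E, G, A.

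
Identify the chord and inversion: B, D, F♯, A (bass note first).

B minor seventh, root position

The distinct note names are B, D, F#, A. Stacked in thirds they read B–D–F#–A, which is a minor seventh chord on B.
With the root (B) in the bass, the chord is in root position (figured bass 7).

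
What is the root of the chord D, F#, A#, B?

Reordering D, F#, A#, B into stacked thirds gives B–D–F#–A#; the bottom of that stack, B, is the root.

B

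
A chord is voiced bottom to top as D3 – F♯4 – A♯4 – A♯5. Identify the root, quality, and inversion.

Reducing to letter names: D, F#, A#. These stack in thirds as D–F#–A# — a D augmented triad.
With the root (D) in the bass, the chord is in root position (figured bass 5/3).

D augmented, root position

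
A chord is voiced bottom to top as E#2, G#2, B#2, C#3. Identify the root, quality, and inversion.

C# major seventh, first inversion

The pitch classes E#, G#, B#, C# arrange in thirds as C#–E#–G#–B#: a C# major seventh chord.
With the third (E#) in the bass, the chord is in first inversion (figured bass 6/5).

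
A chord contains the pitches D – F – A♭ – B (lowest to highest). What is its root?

D, F, Ab, B are the tones of a B diminished seventh chord (B–D–F–Ab), making B the root.

B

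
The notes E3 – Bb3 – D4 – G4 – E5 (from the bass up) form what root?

The distinct letter names are E, Bb, D, G. Arranged as a stack of thirds they read E–G–Bb–D, so E is the root (an E half-diminished seventh chord).

E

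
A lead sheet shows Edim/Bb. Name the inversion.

Edim/Bb means E diminished with Bb in the bass. Bb is the fifth of E diminished (E–G–Bb), so this is second inversion.

second inversion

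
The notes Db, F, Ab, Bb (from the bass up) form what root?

The distinct letter names are Db, F, Ab, Bb. Arranged as a stack of thirds they read Bb–Db–F–Ab, so Bb is the root (a Bb minor seventh chord).

Bb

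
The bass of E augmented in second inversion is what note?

The fifth of E augmented (E–G#–B#) is B#; that is the bass in second inversion.

B#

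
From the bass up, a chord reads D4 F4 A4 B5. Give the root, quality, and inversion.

B half-diminished seventh, first inversion

Reducing to letter names: D, F, A, B. These stack in thirds as B–D–F–A — a B half-diminished seventh chord.
The lowest note is D, the third of the chord, so this is first inversion (figured bass 6/5).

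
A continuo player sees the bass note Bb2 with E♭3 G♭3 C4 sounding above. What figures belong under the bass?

4/2

The notes Bb, Eb, Gb, C stack in thirds as C–Eb–Gb–Bb — a C half-diminished seventh chord. The bass Bb is the seventh, so this is third inversion: figured 4/2.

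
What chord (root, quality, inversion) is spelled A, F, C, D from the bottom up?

The distinct note names are A, F, C, D. Stacked in thirds they read D–F–A–C, which is a minor seventh chord on D.
With the fifth (A) in the bass, the chord is in second inversion (figured bass 4/3).

D minor seventh, second inversion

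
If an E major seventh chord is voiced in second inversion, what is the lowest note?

B

E major seventh is E–G#–B–D#. Second inversion places the fifth in the bass: B.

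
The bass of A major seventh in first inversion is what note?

C#

In first inversion the third is lowest. For A major seventh (A–C#–E–G#) that is C#.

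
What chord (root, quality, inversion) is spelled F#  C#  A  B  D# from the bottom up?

The pitch classes F#, C#, A, B, D# arrange in thirds as B–D#–F#–A–C#: a B dominant ninth chord.
The lowest note is F#, the fifth of the chord, so this is second inversion.

B dominant ninth, second inversion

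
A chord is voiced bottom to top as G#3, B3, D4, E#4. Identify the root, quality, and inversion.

The distinct note names are G#, B, D, E#. Stacked in thirds they read E#–G#–B–D, which is a diminished seventh chord on E#.
The lowest note is G#, the third of the chord, so this is first inversion (figured bass 6/5).

E# diminished seventh, first inversion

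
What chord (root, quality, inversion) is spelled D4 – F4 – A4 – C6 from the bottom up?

D minor seventh, root position

The distinct note names are D, F, A, C. Stacked in thirds they read D–F–A–C, which is a minor seventh chord on D.
D is the root of D minor seventh; root in the bass means root position (figured bass 7).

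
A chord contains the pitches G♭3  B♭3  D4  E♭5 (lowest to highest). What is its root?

Gb, Bb, D, Eb are the tones of an Eb minor-major seventh chord (Eb–Gb–Bb–D), making Eb the root.

Eb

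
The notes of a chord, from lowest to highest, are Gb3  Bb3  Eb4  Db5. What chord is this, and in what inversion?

Reducing to letter names: Gb, Bb, Eb, Db. These stack in thirds as Eb–Gb–Bb–Db — an Eb minor seventh chord.
Gb is the third of Eb minor seventh; third in the bass means first inversion (figured bass 6/5).

Eb minor seventh, first inversion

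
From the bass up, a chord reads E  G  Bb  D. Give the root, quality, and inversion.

The distinct note names are E, G, Bb, D. Stacked in thirds they read E–G–Bb–D, which is a half-diminished seventh chord on E.
The lowest note is E, the root of the chord, so this is root position (figured bass 7).

E half-diminished seventh, root position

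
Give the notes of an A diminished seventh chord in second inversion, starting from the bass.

Eb, Gb, A, C

A diminished seventh is A–C–Eb–Gb. Second inversion puts the fifth (Eb) in the bass, with the remaining tones above: Eb, Gb, A, C.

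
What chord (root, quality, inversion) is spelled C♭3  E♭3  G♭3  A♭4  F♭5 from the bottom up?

Reducing to letter names: Cb, Eb, Gb, Ab, Fb. These stack in thirds as Fb–Ab–Cb–Eb–Gb — an Fb major ninth chord.
The lowest note is Cb, the fifth of the chord, so this is second inversion.

Fb major ninth, second inversion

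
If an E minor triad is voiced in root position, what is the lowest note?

E

E minor is E–G–B. Root position places the root in the bass: E.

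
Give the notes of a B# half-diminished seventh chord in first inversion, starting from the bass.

Spelling B# half-diminished seventh: B#–D#–F#–A#. In first inversion the third is bass, giving D#, F#, A#, B# from the bottom.

D#, F#, A#, B#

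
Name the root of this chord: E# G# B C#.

The distinct letter names are E#, G#, B, C#. Arranged as a stack of thirds they read C#–E#–G#–B, so C# is the root (a C# dominant seventh chord).

C#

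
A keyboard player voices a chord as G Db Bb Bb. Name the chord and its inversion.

Reducing to letter names: G, Db, Bb. These stack in thirds as G–Bb–Db — a G diminished triad.
The lowest note is G, the root of the chord, so this is root position (figured bass 5/3).

G diminished, root position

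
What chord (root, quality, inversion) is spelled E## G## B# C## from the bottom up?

Reducing to letter names: E##, G##, B#, C##. These stack in thirds as C##–E##–G##–B# — a C## dominant seventh chord.
E## is the third of C## dominant seventh; third in the bass means first inversion (figured bass 6/5).

C## dominant seventh, first inversion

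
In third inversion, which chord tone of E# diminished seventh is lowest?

In third inversion the seventh is lowest. For E# diminished seventh (E#–G#–B–D) that is D.

D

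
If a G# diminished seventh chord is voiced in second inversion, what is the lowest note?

The fifth of G# diminished seventh (G#–B–D–F) is D; that is the bass in second inversion.

D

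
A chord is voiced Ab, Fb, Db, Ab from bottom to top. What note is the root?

Db

Reordering Ab, Fb, Db into stacked thirds gives Db–Fb–Ab; the bottom of that stack, Db, is the root.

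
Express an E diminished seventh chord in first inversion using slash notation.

Edim7/G

First inversion of E diminished seventh has the third (G) in the bass. As a slash chord: Edim7/G.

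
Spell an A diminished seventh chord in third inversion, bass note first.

A diminished seventh is A–C–Eb–Gb. Third inversion puts the seventh (Gb) in the bass, with the remaining tones above: Gb, A, C, Eb.

Gb, A, C, Eb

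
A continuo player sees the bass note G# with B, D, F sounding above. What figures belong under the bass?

7

The notes G#, B, D, F stack in thirds as G#–B–D–F — a G# diminished seventh chord. The bass G# is the root, so this is root position: figured 7.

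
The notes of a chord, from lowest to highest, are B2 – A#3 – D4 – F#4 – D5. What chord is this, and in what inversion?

Reducing to letter names: B, A#, D, F#. These stack in thirds as B–D–F#–A# — a B minor-major seventh chord.
B is the root of B minor-major seventh; root in the bass means root position (figured bass 7).

B minor-major seventh, root position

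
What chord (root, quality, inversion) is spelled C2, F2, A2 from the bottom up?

Reducing to letter names: C, F, A. These stack in thirds as F–A–C — an F major triad.
With the fifth (C) in the bass, the chord is in second inversion (figured bass 6/4).

F major, second inversion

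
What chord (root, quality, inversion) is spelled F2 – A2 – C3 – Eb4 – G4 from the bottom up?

F dominant ninth, root position

The distinct note names are F, A, C, Eb, G. Stacked in thirds they read F–A–C–Eb–G, which is a dominant ninth chord on F.
F is the root of F dominant ninth; root in the bass means root position.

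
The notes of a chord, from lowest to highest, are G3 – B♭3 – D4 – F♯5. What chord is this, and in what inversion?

G minor-major seventh, root position

The pitch classes G, Bb, D, F# arrange in thirds as G–Bb–D–F#: a G minor-major seventh chord.
With the root (G) in the bass, the chord is in root position (figured bass 7).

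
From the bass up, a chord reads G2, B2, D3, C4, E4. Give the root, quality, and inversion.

The pitch classes G, B, D, C, E arrange in thirds as C–E–G–B–D: a C major ninth chord.
G is the fifth of C major ninth; fifth in the bass means second inversion.

C major ninth, second inversion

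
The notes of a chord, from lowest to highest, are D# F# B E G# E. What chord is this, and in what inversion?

E major ninth, third inversion

The distinct note names are D#, F#, B, E, G#. Stacked in thirds they read E–G#–B–D#–F#, which is a major ninth chord on E.
The lowest note is D#, the seventh of the chord, so this is third inversion.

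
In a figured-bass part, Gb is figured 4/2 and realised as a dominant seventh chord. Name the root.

Ab

The figures 4/2 mean the seventh of the chord is in the bass. If Gb is the seventh of a dominant seventh chord, the root is Ab (chord tones Ab–C–Eb–Gb).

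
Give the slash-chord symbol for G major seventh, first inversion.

Gmaj7/B

First inversion of G major seventh has the third (B) in the bass. As a slash chord: Gmaj7/B.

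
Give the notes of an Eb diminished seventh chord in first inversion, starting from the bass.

Eb diminished seventh is Eb–Gb–Bbb–Dbb. First inversion puts the third (Gb) in the bass, with the remaining tones above: Gb, Bbb, Dbb, Eb.

Gb, Bbb, Dbb, Eb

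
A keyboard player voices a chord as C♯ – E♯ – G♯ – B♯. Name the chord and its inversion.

The pitch classes C#, E#, G#, B# arrange in thirds as C#–E#–G#–B#: a C# major seventh chord.
C# is the root of C# major seventh; root in the bass means root position (figured bass 7).

C# major seventh, root position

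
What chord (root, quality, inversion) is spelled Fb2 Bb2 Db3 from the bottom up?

Reducing to letter names: Fb, Bb, Db. These stack in thirds as Bb–Db–Fb — a Bb diminished triad.
The lowest note is Fb, the fifth of the chord, so this is second inversion (figured bass 6/4).

Bb diminished, second inversion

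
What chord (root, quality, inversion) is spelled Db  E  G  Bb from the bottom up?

E diminished seventh, third inversion

The pitch classes Db, E, G, Bb arrange in thirds as E–G–Bb–Db: an E diminished seventh chord.
With the seventh (Db) in the bass, the chord is in third inversion (figured bass 4/2).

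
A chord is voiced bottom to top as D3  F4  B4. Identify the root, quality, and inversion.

The pitch classes D, F, B arrange in thirds as B–D–F: a B diminished triad.
With the third (D) in the bass, the chord is in first inversion (figured bass 6).

B diminished, first inversion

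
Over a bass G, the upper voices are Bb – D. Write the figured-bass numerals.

The notes G, Bb, D stack in thirds as G–Bb–D — a G minor triad. The bass G is the root, so this is root position: figured 5/3.

5/3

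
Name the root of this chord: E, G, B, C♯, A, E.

Reordering E, G, B, C#, A into stacked thirds gives A–C#–E–G–B; the bottom of that stack, A, is the root.

A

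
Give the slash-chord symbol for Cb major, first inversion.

Cbmaj/Eb

First inversion of Cb major has the third (Eb) in the bass. As a slash chord: Cbmaj/Eb.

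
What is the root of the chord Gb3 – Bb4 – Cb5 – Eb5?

The distinct letter names are Gb, Bb, Cb, Eb. Arranged as a stack of thirds they read Cb–Eb–Gb–Bb, so Cb is the root (a Cb major seventh chord).

Cb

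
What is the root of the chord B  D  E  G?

E

B, D, E, G are the tones of an E minor seventh chord (E–G–B–D), making E the root.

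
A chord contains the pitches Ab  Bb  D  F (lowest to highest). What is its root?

Ab, Bb, D, F are the tones of a Bb dominant seventh chord (Bb–D–F–Ab), making Bb the root.

Bb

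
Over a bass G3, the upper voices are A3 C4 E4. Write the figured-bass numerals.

The notes G, A, C, E stack in thirds as A–C–E–G — an A minor seventh chord. The bass G is the seventh, so this is third inversion: figured 4/2.

4/2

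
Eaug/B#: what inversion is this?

Eaug/B# means E augmented with B# in the bass. B# is the fifth of E augmented (E–G#–B#), so this is second inversion.

second inversion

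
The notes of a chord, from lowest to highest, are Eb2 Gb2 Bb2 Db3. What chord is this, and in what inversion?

Eb minor seventh, root position

The pitch classes Eb, Gb, Bb, Db arrange in thirds as Eb–Gb–Bb–Db: an Eb minor seventh chord.
With the root (Eb) in the bass, the chord is in root position (figured bass 7).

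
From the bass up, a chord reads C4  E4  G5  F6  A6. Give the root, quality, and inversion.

Reducing to letter names: C, E, G, F, A. These stack in thirds as F–A–C–E–G — an F major ninth chord.
With the fifth (C) in the bass, the chord is in second inversion.

F major ninth, second inversion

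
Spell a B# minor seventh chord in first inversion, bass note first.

The chord tones are B#–D#–F##–A#. With the third (D#) lowest for first inversion: D#, F##, A#, B#.

D#, F##, A#, B#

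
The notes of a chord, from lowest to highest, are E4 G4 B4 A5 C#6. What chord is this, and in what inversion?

The distinct note names are E, G, B, A, C#. Stacked in thirds they read A–C#–E–G–B, which is a dominant ninth chord on A.
E is the fifth of A dominant ninth; fifth in the bass means second inversion.

A dominant ninth, second inversion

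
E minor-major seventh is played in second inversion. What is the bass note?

B

In second inversion the fifth is lowest. For E minor-major seventh (E–G–B–D#) that is B.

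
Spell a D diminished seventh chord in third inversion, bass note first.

Cb, D, F, Ab

Spelling D diminished seventh: D–F–Ab–Cb. In third inversion the seventh is bass, giving Cb, D, F, Ab from the bottom.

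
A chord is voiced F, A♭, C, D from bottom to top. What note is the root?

The distinct letter names are F, Ab, C, D. Arranged as a stack of thirds they read D–F–Ab–C, so D is the root (a D half-diminished seventh chord).

D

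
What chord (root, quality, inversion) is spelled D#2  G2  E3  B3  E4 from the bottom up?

E minor-major seventh, third inversion

The distinct note names are D#, G, E, B. Stacked in thirds they read E–G–B–D#, which is a minor-major seventh chord on E.
The lowest note is D#, the seventh of the chord, so this is third inversion (figured bass 4/2).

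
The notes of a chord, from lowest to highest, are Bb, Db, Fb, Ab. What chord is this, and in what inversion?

The pitch classes Bb, Db, Fb, Ab arrange in thirds as Bb–Db–Fb–Ab: a Bb half-diminished seventh chord.
Bb is the root of Bb half-diminished seventh; root in the bass means root position (figured bass 7).

Bb half-diminished seventh, root position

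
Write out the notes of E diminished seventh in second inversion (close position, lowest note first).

Spelling E diminished seventh: E–G–Bb–Db. In second inversion the fifth is bass, giving Bb, Db, E, G from the bottom.

Bb, Db, E, G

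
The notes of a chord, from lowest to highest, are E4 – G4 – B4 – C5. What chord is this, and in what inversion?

C major seventh, first inversion

The pitch classes E, G, B, C arrange in thirds as C–E–G–B: a C major seventh chord.
The lowest note is E, the third of the chord, so this is first inversion (figured bass 6/5).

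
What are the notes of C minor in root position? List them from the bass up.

Spelling C minor: C–Eb–G. In root position the root is bass, giving C, Eb, G from the bottom.

C, Eb, G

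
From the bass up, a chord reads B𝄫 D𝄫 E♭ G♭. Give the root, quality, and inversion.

The pitch classes Bbb, Dbb, Eb, Gb arrange in thirds as Eb–Gb–Bbb–Dbb: an Eb diminished seventh chord.
With the fifth (Bbb) in the bass, the chord is in second inversion (figured bass 4/3).

Eb diminished seventh, second inversion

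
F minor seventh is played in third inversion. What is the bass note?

Eb

In third inversion the seventh is lowest. For F minor seventh (F–Ab–C–Eb) that is Eb.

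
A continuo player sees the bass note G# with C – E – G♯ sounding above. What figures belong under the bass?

6/4

The notes G#, C, E stack in thirds as C–E–G# — a C augmented triad. The bass G# is the fifth, so this is second inversion: figured 6/4.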